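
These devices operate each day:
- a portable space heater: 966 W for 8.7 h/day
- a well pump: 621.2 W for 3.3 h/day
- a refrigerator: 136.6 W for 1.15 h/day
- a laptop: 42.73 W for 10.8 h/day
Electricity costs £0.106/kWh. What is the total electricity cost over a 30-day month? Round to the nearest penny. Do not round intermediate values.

portable space heater: 966 W × 8.7 h × 30 d = 252,126 Wh = 252.1 kWh
well pump: 621.2 W × 3.3 h × 30 d = 61,499 Wh = 61.5 kWh
refrigerator: 136.6 W × 1.15 h × 30 d = 4,713 Wh = 4.713 kWh
laptop: 42.73 W × 10.8 h × 30 d = 13,845 Wh = 13.84 kWh
Total energy = 252.1 + 61.5 + 4.713 + 13.84 = 332.2 kWh
Cost = 332.2 kWh × £0.106 = £35.21

£35.21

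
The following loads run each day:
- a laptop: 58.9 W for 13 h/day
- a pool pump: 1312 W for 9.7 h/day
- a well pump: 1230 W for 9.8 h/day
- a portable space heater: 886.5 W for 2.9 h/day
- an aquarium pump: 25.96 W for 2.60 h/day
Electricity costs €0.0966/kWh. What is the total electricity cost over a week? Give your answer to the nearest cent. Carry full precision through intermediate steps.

laptop: 58.9 W × 13 h × 7 d = 5,360 Wh = 5.36 kWh
pool pump: 1312 W × 9.7 h × 7 d = 89,085 Wh = 89.08 kWh
well pump: 1230 W × 9.8 h × 7 d = 84,378 Wh = 84.38 kWh
portable space heater: 886.5 W × 2.9 h × 7 d = 17,996 Wh = 18 kWh
aquarium pump: 25.96 W × 2.60 h × 7 d = 472 Wh = 0.4725 kWh
Total energy = 5.36 + 89.08 + 84.38 + 18 + 0.4725 = 197.3 kWh
Cost = 197.3 kWh × €0.0966 = €19.06

€19.06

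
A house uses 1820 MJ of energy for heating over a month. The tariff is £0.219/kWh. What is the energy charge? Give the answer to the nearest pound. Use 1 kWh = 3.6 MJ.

1820 MJ × (0.27778 kWh/MJ) = 505.6 kWh
Cost = 505.6 kWh × £0.219/kWh = £110.72 ≈ £111

£111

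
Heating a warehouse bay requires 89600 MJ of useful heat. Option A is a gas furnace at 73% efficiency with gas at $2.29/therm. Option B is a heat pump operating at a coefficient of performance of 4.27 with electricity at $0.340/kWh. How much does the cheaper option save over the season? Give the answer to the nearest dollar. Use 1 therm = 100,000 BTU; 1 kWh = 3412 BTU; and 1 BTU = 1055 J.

$682

Heat load = 89600 MJ = 89,600,000,000 J / 1055 = 84,928,910 BTU
Gas: input = 84,928,910 / 0.73 = 116,340,973 BTU = 1,163 therm → 1,163 × $2.29 = $2,664.21
Heat pump: 84,928,910 BTU / 3412 = 24,890 kWh heat; / 4.27 = 5,829 kWh in → × $0.340 = $1,981.97
Difference = |$2,664.21 − $1,981.97| = $682.24 ≈ $682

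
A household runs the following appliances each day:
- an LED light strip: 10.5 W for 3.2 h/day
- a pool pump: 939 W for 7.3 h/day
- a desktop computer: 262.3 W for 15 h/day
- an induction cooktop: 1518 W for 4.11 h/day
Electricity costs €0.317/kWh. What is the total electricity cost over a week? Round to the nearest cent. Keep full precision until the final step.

LED light strip: 10.5 W × 3.2 h × 7 d = 235 Wh = 0.2352 kWh
pool pump: 939 W × 7.3 h × 7 d = 47,983 Wh = 47.98 kWh
desktop computer: 262.3 W × 15 h × 7 d = 27,542 Wh = 27.54 kWh
induction cooktop: 1518 W × 4.11 h × 7 d = 43,673 Wh = 43.67 kWh
Total energy = 0.2352 + 47.98 + 27.54 + 43.67 = 119.4 kWh
Cost = 119.4 kWh × €0.317 = €37.86

€37.86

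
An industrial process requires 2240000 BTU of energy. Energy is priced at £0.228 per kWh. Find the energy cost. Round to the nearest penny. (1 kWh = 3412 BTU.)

£149.68

2240000 BTU × (0.00029308 kWh/BTU) = 656.5 kWh
Cost = 656.5 kWh × £0.228/kWh = £149.68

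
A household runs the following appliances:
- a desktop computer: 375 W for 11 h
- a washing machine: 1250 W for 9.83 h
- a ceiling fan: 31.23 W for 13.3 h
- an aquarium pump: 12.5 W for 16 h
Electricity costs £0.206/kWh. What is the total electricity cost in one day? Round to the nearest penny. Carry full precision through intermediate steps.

£3.51

desktop computer: 375 W × 11 h = 4,125 Wh = 4.125 kWh
washing machine: 1250 W × 9.83 h = 12,288 Wh = 12.29 kWh
ceiling fan: 31.23 W × 13.3 h = 415 Wh = 0.4154 kWh
aquarium pump: 12.5 W × 16 h = 200 Wh = 0.2 kWh
Total energy = 4.125 + 12.29 + 0.4154 + 0.2 = 17.03 kWh
Cost = 17.03 kWh × £0.206 = £3.51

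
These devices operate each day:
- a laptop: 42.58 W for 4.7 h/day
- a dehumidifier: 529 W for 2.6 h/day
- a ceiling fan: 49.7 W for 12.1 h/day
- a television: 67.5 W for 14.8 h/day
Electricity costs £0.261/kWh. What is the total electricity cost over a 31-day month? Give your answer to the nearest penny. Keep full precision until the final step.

laptop: 42.58 W × 4.7 h × 31 d = 6,204 Wh = 6.204 kWh
dehumidifier: 529 W × 2.6 h × 31 d = 42,637 Wh = 42.64 kWh
ceiling fan: 49.7 W × 12.1 h × 31 d = 18,642 Wh = 18.64 kWh
television: 67.5 W × 14.8 h × 31 d = 30,969 Wh = 30.97 kWh
Total energy = 6.204 + 42.64 + 18.64 + 30.97 = 98.45 kWh
Cost = 98.45 kWh × £0.261 = £25.70

£25.70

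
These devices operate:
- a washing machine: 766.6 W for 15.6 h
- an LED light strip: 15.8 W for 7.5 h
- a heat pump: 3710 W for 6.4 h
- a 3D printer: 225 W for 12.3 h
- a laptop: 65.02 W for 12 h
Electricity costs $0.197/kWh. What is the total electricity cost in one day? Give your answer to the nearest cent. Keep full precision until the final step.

$7.76

washing machine: 766.6 W × 15.6 h = 11,959 Wh = 11.96 kWh
LED light strip: 15.8 W × 7.5 h = 118 Wh = 0.1185 kWh
heat pump: 3710 W × 6.4 h = 23,744 Wh = 23.74 kWh
3D printer: 225 W × 12.3 h = 2,768 Wh = 2.768 kWh
laptop: 65.02 W × 12 h = 780 Wh = 0.7802 kWh
Total energy = 11.96 + 0.1185 + 23.74 + 2.768 + 0.7802 = 39.37 kWh
Cost = 39.37 kWh × $0.197 = $7.76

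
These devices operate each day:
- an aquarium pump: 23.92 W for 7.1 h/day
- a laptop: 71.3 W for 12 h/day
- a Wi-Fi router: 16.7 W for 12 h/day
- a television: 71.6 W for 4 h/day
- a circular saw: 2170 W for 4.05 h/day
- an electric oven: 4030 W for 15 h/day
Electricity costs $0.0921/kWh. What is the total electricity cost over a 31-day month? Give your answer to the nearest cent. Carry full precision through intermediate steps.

aquarium pump: 23.92 W × 7.1 h × 31 d = 5,265 Wh = 5.265 kWh
laptop: 71.3 W × 12 h × 31 d = 26,524 Wh = 26.52 kWh
Wi-Fi router: 16.7 W × 12 h × 31 d = 6,212 Wh = 6.212 kWh
television: 71.6 W × 4 h × 31 d = 8,878 Wh = 8.878 kWh
circular saw: 2170 W × 4.05 h × 31 d = 272,444 Wh = 272.4 kWh
electric oven: 4030 W × 15 h × 31 d = 1,873,950 Wh = 1,874 kWh
Total energy = 5.265 + 26.52 + 6.212 + 8.878 + 272.4 + 1,874 = 2,193 kWh
Cost = 2,193 kWh × $0.0921 = $202.00

$202.00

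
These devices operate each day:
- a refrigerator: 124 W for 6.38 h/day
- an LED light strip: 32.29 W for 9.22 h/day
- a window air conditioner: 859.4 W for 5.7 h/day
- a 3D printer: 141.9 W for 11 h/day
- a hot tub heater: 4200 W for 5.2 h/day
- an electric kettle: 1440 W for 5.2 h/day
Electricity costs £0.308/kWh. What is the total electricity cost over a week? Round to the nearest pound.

refrigerator: 124 W × 6.38 h × 7 d = 5,538 Wh = 5.538 kWh
LED light strip: 32.29 W × 9.22 h × 7 d = 2,084 Wh = 2.084 kWh
window air conditioner: 859.4 W × 5.7 h × 7 d = 34,290 Wh = 34.29 kWh
3D printer: 141.9 W × 11 h × 7 d = 10,926 Wh = 10.93 kWh
hot tub heater: 4200 W × 5.2 h × 7 d = 152,880 Wh = 152.9 kWh
electric kettle: 1440 W × 5.2 h × 7 d = 52,416 Wh = 52.42 kWh
Total energy = 5.538 + 2.084 + 34.29 + 10.93 + 152.9 + 52.42 = 258.1 kWh
Cost = 258.1 kWh × £0.308 = £79.51 ≈ £80

£80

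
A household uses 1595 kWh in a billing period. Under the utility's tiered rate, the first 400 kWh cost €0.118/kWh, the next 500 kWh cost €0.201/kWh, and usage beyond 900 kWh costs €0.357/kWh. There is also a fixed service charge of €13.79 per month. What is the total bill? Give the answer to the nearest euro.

First 400 kWh × €0.118 = €47.20
Next 500 kWh × €0.201 = €100.50
Remaining 695 kWh × €0.357 = €248.11
Energy charge = €395.81; + service €13.79 = €409.61 ≈ €410

€410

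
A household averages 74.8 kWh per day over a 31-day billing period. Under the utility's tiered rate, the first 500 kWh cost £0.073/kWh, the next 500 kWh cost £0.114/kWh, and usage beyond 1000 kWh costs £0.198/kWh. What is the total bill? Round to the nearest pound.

Usage = 74.8 kWh/day × 31 days = 2318.8 kWh
First 500 kWh × £0.073 = £36.50
Next 500 kWh × £0.114 = £57.00
Remaining 1318.8 kWh × £0.198 = £261.12
Total = £354.62 ≈ £355

£355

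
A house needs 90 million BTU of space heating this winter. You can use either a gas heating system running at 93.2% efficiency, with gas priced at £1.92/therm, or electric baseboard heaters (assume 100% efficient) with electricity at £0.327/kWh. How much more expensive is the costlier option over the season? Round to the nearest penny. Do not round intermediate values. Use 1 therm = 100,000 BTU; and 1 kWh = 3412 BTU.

£6771.36

Heat load = 90 × 10⁶ BTU = 90,000,000 BTU
Gas: input = 90,000,000 / 0.932 = 96,566,524 BTU = 965.7 therm → 965.7 × £1.92 = £1,854.08
Electric: 90,000,000 BTU / 3412 = 26,380 kWh → × £0.327 = £8,625.44
Difference = |£1,854.08 − £8,625.44| = £6,771.36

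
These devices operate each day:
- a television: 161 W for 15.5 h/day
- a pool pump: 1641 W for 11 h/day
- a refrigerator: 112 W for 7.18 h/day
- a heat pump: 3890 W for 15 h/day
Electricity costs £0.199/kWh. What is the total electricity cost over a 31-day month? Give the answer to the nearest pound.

£492

television: 161 W × 15.5 h × 31 d = 77,360 Wh = 77.36 kWh
pool pump: 1641 W × 11 h × 31 d = 559,581 Wh = 559.6 kWh
refrigerator: 112 W × 7.18 h × 31 d = 24,929 Wh = 24.93 kWh
heat pump: 3890 W × 15 h × 31 d = 1,808,850 Wh = 1,809 kWh
Total energy = 77.36 + 559.6 + 24.93 + 1,809 = 2,471 kWh
Cost = 2,471 kWh × £0.199 = £491.67 ≈ £492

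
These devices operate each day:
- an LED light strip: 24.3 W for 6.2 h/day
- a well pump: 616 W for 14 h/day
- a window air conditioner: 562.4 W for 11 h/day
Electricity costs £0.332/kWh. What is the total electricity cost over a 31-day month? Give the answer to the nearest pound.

£154

LED light strip: 24.3 W × 6.2 h × 31 d = 4,670 Wh = 4.67 kWh
well pump: 616 W × 14 h × 31 d = 267,344 Wh = 267.3 kWh
window air conditioner: 562.4 W × 11 h × 31 d = 191,778 Wh = 191.8 kWh
Total energy = 4.67 + 267.3 + 191.8 = 463.8 kWh
Cost = 463.8 kWh × £0.332 = £153.98 ≈ £154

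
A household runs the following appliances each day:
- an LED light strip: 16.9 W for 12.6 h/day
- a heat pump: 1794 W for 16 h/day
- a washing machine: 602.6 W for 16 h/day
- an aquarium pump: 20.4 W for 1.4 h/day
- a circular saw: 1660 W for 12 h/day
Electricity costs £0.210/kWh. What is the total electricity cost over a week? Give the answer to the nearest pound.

£86

LED light strip: 16.9 W × 12.6 h × 7 d = 1,491 Wh = 1.491 kWh
heat pump: 1794 W × 16 h × 7 d = 200,928 Wh = 200.9 kWh
washing machine: 602.6 W × 16 h × 7 d = 67,491 Wh = 67.49 kWh
aquarium pump: 20.4 W × 1.4 h × 7 d = 200 Wh = 0.1999 kWh
circular saw: 1660 W × 12 h × 7 d = 139,440 Wh = 139.4 kWh
Total energy = 1.491 + 200.9 + 67.49 + 0.1999 + 139.4 = 409.5 kWh
Cost = 409.5 kWh × £0.210 = £86.01 ≈ £86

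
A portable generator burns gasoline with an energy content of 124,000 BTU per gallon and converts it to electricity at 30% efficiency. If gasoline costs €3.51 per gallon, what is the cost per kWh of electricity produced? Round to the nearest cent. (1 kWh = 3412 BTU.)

Electrical output per gallon = 124,000 BTU × 0.30 / 3412 BTU/kWh = 10.9 kWh
Cost per kWh = €3.51 / 10.9 kWh = €0.322

€0.32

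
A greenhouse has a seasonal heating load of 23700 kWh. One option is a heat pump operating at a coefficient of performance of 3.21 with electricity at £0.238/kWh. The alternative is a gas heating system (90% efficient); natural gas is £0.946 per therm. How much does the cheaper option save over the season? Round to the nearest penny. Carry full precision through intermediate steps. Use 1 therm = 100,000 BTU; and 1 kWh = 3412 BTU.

£907.22

Heat load = 23700 kWh × 3412 = 80,864,400 BTU
Gas: input = 80,864,400 / 0.90 = 89,849,333 BTU = 898.5 therm → 898.5 × £0.946 = £849.97
Heat pump: 80,864,400 BTU / 3412 = 23,700 kWh heat; / 3.21 = 7,383 kWh in → × £0.238 = £1,757.20
Difference = |£849.97 − £1,757.20| = £907.22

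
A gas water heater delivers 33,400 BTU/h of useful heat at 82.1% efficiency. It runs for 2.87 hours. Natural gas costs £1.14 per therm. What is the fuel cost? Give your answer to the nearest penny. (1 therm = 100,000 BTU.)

Heat delivered = 33,400 BTU/h × 2.87 h = 95,858 BTU
Gas input = 95,858 / 0.821 = 116,758 BTU
= 116,758 / 100,000 = 1.168 therm
Cost = 1.168 × £1.14/therm = £1.33

£1.33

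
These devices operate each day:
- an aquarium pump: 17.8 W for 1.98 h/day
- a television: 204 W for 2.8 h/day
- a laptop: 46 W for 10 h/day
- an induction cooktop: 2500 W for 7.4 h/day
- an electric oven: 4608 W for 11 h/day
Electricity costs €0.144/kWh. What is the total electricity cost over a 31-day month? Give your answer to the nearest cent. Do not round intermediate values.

€313.62

aquarium pump: 17.8 W × 1.98 h × 31 d = 1,093 Wh = 1.093 kWh
television: 204 W × 2.8 h × 31 d = 17,707 Wh = 17.71 kWh
laptop: 46 W × 10 h × 31 d = 14,260 Wh = 14.26 kWh
induction cooktop: 2500 W × 7.4 h × 31 d = 573,500 Wh = 573.5 kWh
electric oven: 4608 W × 11 h × 31 d = 1,571,328 Wh = 1,571 kWh
Total energy = 1.093 + 17.71 + 14.26 + 573.5 + 1,571 = 2,178 kWh
Cost = 2,178 kWh × €0.144 = €313.62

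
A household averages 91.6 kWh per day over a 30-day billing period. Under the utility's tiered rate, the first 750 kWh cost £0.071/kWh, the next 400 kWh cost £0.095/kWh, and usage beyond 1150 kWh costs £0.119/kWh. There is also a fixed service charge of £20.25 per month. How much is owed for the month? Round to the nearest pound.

£302

Usage = 91.6 kWh/day × 30 days = 2748 kWh
First 750 kWh × £0.071 = £53.25
Next 400 kWh × £0.095 = £38.00
Remaining 1598 kWh × £0.119 = £190.16
Energy charge = £281.41; + service £20.25 = £301.66 ≈ £302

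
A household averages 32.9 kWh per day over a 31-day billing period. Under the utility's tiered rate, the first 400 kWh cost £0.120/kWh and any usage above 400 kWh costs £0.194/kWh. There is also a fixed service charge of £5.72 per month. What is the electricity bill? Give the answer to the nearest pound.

Usage = 32.9 kWh/day × 31 days = 1019.9 kWh
First 400 kWh × £0.120 = £48.00
Remaining 619.9 kWh × £0.194 = £120.26
Energy charge = £168.26; + service £5.72 = £173.98 ≈ £174

£174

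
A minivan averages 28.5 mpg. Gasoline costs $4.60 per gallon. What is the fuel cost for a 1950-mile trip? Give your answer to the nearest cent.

Fuel = 1950 mi / 28.5 mpg = 68.42 gal
Cost = 68.42 gal × $4.60/gal = $314.74

$314.74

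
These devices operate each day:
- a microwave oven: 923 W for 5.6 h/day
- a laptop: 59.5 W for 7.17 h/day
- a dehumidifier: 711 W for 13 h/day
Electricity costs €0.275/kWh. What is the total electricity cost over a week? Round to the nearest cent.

€28.56

microwave oven: 923 W × 5.6 h × 7 d = 36,182 Wh = 36.18 kWh
laptop: 59.5 W × 7.17 h × 7 d = 2,986 Wh = 2.986 kWh
dehumidifier: 711 W × 13 h × 7 d = 64,701 Wh = 64.7 kWh
Total energy = 36.18 + 2.986 + 64.7 = 103.9 kWh
Cost = 103.9 kWh × €0.275 = €28.56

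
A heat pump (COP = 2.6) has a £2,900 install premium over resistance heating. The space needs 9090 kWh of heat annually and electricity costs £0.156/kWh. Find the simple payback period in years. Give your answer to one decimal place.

3.3 years

Resistance: 9090 kWh × £0.156 = £1,418.04/yr
Heat pump: 9090 / 2.6 = 3496 kWh in → × £0.156 = £545.40/yr
Annual savings = £872.64
Payback = £2,900 / £872.64 = 3.32 years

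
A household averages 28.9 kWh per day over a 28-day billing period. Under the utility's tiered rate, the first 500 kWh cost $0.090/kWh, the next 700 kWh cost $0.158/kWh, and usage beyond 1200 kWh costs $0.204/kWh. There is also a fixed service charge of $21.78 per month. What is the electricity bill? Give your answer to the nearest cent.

$115.63

Usage = 28.9 kWh/day × 28 days = 809.2 kWh
First 500 kWh × $0.090 = $45.00
Next 309.2 kWh × $0.158 = $48.85
Remaining tier: 0 kWh (not reached)
Energy charge = $93.85; + service $21.78 = $115.63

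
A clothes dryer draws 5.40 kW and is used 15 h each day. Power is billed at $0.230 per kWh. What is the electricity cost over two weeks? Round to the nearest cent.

$260.82

Energy = 5400 W × 15 h/day × 14 days = 1,134,000 Wh = 1,134 kWh
Cost = 1,134 kWh × $0.230/kWh = $260.82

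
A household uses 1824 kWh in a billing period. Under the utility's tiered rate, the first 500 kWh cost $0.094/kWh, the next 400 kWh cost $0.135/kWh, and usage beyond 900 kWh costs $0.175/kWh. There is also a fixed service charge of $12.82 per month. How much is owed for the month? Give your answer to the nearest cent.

$275.52

First 500 kWh × $0.094 = $47.00
Next 400 kWh × $0.135 = $54.00
Remaining 924 kWh × $0.175 = $161.70
Energy charge = $262.70; + service $12.82 = $275.52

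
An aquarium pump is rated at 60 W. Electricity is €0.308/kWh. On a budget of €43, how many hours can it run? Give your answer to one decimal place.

2326.8 h

Energy budget = €43 / €0.308 per kWh = 139.6 kWh = 139,610 Wh
Runtime = 139,610 Wh / 60 W = 2,327 h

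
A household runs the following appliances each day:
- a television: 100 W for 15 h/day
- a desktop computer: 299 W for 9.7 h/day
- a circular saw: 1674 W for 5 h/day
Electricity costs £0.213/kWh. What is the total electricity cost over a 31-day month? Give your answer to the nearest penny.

£84.32

television: 100 W × 15 h × 31 d = 46,500 Wh = 46.5 kWh
desktop computer: 299 W × 9.7 h × 31 d = 89,909 Wh = 89.91 kWh
circular saw: 1674 W × 5 h × 31 d = 259,470 Wh = 259.5 kWh
Total energy = 46.5 + 89.91 + 259.5 = 395.9 kWh
Cost = 395.9 kWh × £0.213 = £84.32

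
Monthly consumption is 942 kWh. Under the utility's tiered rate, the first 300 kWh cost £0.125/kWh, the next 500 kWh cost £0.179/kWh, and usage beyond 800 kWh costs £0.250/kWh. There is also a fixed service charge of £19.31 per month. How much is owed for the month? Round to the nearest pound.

£182

First 300 kWh × £0.125 = £37.50
Next 500 kWh × £0.179 = £89.50
Remaining 142 kWh × £0.250 = £35.50
Energy charge = £162.50; + service £19.31 = £181.81 ≈ £182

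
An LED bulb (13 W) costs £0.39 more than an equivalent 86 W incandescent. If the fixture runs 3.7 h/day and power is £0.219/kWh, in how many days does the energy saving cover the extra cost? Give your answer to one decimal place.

Power saved = 86 − 13 = 73 W
Daily energy saved = 73 W × 3.7 h = 270.1 Wh = 0.2701 kWh
Daily savings = 0.2701 × £0.219 = £0.0592
Payback = £0.39 / £0.0592 per day = 6.593 days

6.6 days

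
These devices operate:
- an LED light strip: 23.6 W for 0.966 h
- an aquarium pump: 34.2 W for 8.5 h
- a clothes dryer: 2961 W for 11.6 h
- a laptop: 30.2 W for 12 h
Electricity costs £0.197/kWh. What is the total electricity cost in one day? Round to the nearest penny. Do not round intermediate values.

£6.90

LED light strip: 23.6 W × 0.966 h = 23 Wh = 0.0228 kWh
aquarium pump: 34.2 W × 8.5 h = 291 Wh = 0.2907 kWh
clothes dryer: 2961 W × 11.6 h = 34,348 Wh = 34.35 kWh
laptop: 30.2 W × 12 h = 362 Wh = 0.3624 kWh
Total energy = 0.0228 + 0.2907 + 34.35 + 0.3624 = 35.02 kWh
Cost = 35.02 kWh × £0.197 = £6.90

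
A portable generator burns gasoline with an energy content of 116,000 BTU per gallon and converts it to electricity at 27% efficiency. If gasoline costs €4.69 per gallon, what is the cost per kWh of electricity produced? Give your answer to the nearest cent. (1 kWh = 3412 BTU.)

Electrical output per gallon = 116,000 BTU × 0.27 / 3412 BTU/kWh = 9.179 kWh
Cost per kWh = €4.69 / 9.179 kWh = €0.511

€0.51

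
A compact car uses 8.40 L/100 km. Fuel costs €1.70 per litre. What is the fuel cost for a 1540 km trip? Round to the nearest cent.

€219.91

Fuel = 8.40 L/100 km × 1540 km / 100 = 129.4 L
Cost = 129.4 L × €1.70/L = €219.91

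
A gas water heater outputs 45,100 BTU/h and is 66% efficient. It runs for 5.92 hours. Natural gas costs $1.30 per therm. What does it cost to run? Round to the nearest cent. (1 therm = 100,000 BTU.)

Heat delivered = 45,100 BTU/h × 5.92 h = 266,992 BTU
Gas input = 266,992 / 0.66 = 404,533 BTU
= 404,533 / 100,000 = 4.045 therm
Cost = 4.045 × $1.30/therm = $5.26

$5.26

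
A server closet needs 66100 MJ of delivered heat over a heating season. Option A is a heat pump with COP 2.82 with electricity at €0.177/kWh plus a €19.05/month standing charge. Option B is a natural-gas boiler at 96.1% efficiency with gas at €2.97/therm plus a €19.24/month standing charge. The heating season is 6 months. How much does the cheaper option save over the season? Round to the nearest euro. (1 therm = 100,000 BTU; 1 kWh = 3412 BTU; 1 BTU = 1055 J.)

Heat load = 66100 MJ = 66,100,000,000 J / 1055 = 62,654,028 BTU
Gas: input = 62,654,028 / 0.961 = 65,196,700 BTU = 652 therm → 652 × €2.97 = €1,936.34; + 6 × €19.24 standing = €2,051.78
Heat pump: 62,654,028 BTU / 3412 = 18,360 kWh heat; / 2.82 = 6,512 kWh in → × €0.177 = €1,152.56; + 6 × €19.05 standing = €1,266.86
Difference = |€2,051.78 − €1,266.86| = €784.92 ≈ €785

€785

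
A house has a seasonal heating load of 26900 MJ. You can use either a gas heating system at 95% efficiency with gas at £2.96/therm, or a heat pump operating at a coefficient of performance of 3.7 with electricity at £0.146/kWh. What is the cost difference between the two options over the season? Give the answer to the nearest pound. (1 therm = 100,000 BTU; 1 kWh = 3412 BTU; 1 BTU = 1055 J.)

£500

Heat load = 26900 MJ = 26,900,000,000 J / 1055 = 25,497,630 BTU
Gas: input = 25,497,630 / 0.95 = 26,839,611 BTU = 268.4 therm → 268.4 × £2.96 = £794.45
Heat pump: 25,497,630 BTU / 3412 = 7,473 kWh heat; / 3.7 = 2,020 kWh in → × £0.146 = £294.88
Difference = |£794.45 − £294.88| = £499.57 ≈ £500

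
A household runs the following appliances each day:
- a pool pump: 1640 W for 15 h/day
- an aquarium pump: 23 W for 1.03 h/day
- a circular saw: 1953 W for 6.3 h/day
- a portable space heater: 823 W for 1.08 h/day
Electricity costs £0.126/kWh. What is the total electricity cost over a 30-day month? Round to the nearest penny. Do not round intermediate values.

pool pump: 1640 W × 15 h × 30 d = 738,000 Wh = 738 kWh
aquarium pump: 23 W × 1.03 h × 30 d = 711 Wh = 0.7107 kWh
circular saw: 1953 W × 6.3 h × 30 d = 369,117 Wh = 369.1 kWh
portable space heater: 823 W × 1.08 h × 30 d = 26,665 Wh = 26.67 kWh
Total energy = 738 + 0.7107 + 369.1 + 26.67 = 1,134 kWh
Cost = 1,134 kWh × £0.126 = £142.95

£142.95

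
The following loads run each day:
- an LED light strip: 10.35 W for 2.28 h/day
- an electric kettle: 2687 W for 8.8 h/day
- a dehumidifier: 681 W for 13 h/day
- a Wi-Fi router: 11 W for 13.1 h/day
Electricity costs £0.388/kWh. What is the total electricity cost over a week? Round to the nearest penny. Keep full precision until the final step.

LED light strip: 10.35 W × 2.28 h × 7 d = 165 Wh = 0.1652 kWh
electric kettle: 2687 W × 8.8 h × 7 d = 165,519 Wh = 165.5 kWh
dehumidifier: 681 W × 13 h × 7 d = 61,971 Wh = 61.97 kWh
Wi-Fi router: 11 W × 13.1 h × 7 d = 1,009 Wh = 1.009 kWh
Total energy = 0.1652 + 165.5 + 61.97 + 1.009 = 228.7 kWh
Cost = 228.7 kWh × £0.388 = £88.72

£88.72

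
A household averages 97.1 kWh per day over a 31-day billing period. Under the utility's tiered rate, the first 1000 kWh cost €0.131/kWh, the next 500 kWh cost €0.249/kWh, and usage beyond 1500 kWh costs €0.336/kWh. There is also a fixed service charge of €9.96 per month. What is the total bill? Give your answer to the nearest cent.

Usage = 97.1 kWh/day × 31 days = 3010.1 kWh
First 1000 kWh × €0.131 = €131.00
Next 500 kWh × €0.249 = €124.50
Remaining 1510.1 kWh × €0.336 = €507.39
Energy charge = €762.89; + service €9.96 = €772.85

€772.85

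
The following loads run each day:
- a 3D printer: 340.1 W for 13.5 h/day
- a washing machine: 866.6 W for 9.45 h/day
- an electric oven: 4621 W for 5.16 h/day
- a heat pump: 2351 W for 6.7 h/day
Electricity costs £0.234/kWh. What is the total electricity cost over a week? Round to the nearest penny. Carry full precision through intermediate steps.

£85.79

3D printer: 340.1 W × 13.5 h × 7 d = 32,139 Wh = 32.14 kWh
washing machine: 866.6 W × 9.45 h × 7 d = 57,326 Wh = 57.33 kWh
electric oven: 4621 W × 5.16 h × 7 d = 166,911 Wh = 166.9 kWh
heat pump: 2351 W × 6.7 h × 7 d = 110,262 Wh = 110.3 kWh
Total energy = 32.14 + 57.33 + 166.9 + 110.3 = 366.6 kWh
Cost = 366.6 kWh × £0.234 = £85.79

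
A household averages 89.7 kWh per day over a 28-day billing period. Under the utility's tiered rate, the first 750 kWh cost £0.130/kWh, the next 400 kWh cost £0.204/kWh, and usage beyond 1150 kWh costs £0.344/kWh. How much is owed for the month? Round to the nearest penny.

£647.49

Usage = 89.7 kWh/day × 28 days = 2511.6 kWh
First 750 kWh × £0.130 = £97.50
Next 400 kWh × £0.204 = £81.60
Remaining 1361.6 kWh × £0.344 = £468.39
Total = £647.49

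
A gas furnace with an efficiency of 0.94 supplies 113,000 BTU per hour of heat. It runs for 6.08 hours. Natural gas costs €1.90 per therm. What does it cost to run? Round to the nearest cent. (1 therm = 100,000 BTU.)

€13.89

Heat delivered = 113,000 BTU/h × 6.08 h = 687,040 BTU
Gas input = 687,040 / 0.94 = 730,894 BTU
= 730,894 / 100,000 = 7.309 therm
Cost = 7.309 × €1.90/therm = €13.89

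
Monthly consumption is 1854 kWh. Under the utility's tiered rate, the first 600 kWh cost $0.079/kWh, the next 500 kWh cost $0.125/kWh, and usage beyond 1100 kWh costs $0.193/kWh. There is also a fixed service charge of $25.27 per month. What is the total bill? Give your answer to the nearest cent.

First 600 kWh × $0.079 = $47.40
Next 500 kWh × $0.125 = $62.50
Remaining 754 kWh × $0.193 = $145.52
Energy charge = $255.42; + service $25.27 = $280.69

$280.69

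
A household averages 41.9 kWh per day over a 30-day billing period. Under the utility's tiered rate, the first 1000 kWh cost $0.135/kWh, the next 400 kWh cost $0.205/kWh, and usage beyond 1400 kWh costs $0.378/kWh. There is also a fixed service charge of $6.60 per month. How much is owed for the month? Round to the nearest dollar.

Usage = 41.9 kWh/day × 30 days = 1257 kWh
First 1000 kWh × $0.135 = $135.00
Next 257 kWh × $0.205 = $52.68
Remaining tier: 0 kWh (not reached)
Energy charge = $187.69; + service $6.60 = $194.28 ≈ $194

$194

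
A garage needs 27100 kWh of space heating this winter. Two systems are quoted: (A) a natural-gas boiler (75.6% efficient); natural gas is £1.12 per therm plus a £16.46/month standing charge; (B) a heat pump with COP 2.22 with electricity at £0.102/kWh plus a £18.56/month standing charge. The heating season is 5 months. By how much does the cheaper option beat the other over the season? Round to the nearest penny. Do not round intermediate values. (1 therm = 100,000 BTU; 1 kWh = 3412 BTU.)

Heat load = 27100 kWh × 3412 = 92,465,200 BTU
Gas: input = 92,465,200 / 0.756 = 122,308,466 BTU = 1,223 therm → 1,223 × £1.12 = £1,369.85; + 5 × £16.46 standing = £1,452.15
Heat pump: 92,465,200 BTU / 3412 = 27,100 kWh heat; / 2.22 = 12,210 kWh in → × £0.102 = £1,245.14; + 5 × £18.56 standing = £1,337.94
Difference = |£1,452.15 − £1,337.94| = £114.22

£114.22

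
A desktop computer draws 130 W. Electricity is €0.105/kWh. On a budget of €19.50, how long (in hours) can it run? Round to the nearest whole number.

1429 h

Energy budget = €19.50 / €0.105 per kWh = 185.7 kWh = 185,714 Wh
Runtime = 185,714 Wh / 130 W = 1,429 h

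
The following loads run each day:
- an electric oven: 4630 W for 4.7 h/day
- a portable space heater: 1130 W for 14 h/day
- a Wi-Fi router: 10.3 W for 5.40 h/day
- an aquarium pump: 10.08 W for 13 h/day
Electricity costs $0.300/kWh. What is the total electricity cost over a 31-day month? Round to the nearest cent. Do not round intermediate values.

$351.24

electric oven: 4630 W × 4.7 h × 31 d = 674,591 Wh = 674.6 kWh
portable space heater: 1130 W × 14 h × 31 d = 490,420 Wh = 490.4 kWh
Wi-Fi router: 10.3 W × 5.40 h × 31 d = 1,724 Wh = 1.724 kWh
aquarium pump: 10.08 W × 13 h × 31 d = 4,062 Wh = 4.062 kWh
Total energy = 674.6 + 490.4 + 1.724 + 4.062 = 1,171 kWh
Cost = 1,171 kWh × $0.300 = $351.24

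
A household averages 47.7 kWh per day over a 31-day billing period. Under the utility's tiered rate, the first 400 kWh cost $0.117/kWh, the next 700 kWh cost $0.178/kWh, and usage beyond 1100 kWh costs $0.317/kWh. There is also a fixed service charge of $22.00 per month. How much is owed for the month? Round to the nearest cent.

Usage = 47.7 kWh/day × 31 days = 1478.7 kWh
First 400 kWh × $0.117 = $46.80
Next 700 kWh × $0.178 = $124.60
Remaining 378.7 kWh × $0.317 = $120.05
Energy charge = $291.45; + service $22.00 = $313.45

$313.45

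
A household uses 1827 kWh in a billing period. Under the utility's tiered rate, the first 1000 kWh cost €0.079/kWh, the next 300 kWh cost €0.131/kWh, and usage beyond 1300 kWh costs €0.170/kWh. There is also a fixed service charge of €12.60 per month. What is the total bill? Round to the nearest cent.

First 1000 kWh × €0.079 = €79.00
Next 300 kWh × €0.131 = €39.30
Remaining 527 kWh × €0.170 = €89.59
Energy charge = €207.89; + service €12.60 = €220.49

€220.49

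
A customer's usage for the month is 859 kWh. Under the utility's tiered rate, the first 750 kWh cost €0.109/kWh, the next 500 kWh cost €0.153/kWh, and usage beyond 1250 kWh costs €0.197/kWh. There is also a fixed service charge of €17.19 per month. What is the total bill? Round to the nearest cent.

First 750 kWh × €0.109 = €81.75
Next 109 kWh × €0.153 = €16.68
Remaining tier: 0 kWh (not reached)
Energy charge = €98.43; + service €17.19 = €115.62

€115.62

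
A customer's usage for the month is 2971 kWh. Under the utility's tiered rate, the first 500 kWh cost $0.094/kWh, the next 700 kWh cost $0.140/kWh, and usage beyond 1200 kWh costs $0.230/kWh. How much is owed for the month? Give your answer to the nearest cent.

First 500 kWh × $0.094 = $47.00
Next 700 kWh × $0.140 = $98.00
Remaining 1771 kWh × $0.230 = $407.33
Total = $552.33

$552.33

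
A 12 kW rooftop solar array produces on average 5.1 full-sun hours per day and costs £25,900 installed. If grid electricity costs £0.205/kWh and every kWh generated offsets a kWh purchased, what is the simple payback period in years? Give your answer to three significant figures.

Daily generation = 12 kW × 5.1 h = 61.2 kWh
Annual generation = 61.2 × 365 = 22338 kWh
Annual savings = 22338 × £0.205 = £4,579.29
Payback = £25,900 / £4,579.29 = 5.66 years

5.66 years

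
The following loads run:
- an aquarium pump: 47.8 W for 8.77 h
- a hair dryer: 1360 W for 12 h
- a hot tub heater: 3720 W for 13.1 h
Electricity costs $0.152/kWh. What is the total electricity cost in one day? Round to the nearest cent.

aquarium pump: 47.8 W × 8.77 h = 419 Wh = 0.4192 kWh
hair dryer: 1360 W × 12 h = 16,320 Wh = 16.32 kWh
hot tub heater: 3720 W × 13.1 h = 48,732 Wh = 48.73 kWh
Total energy = 0.4192 + 16.32 + 48.73 = 65.47 kWh
Cost = 65.47 kWh × $0.152 = $9.95

$9.95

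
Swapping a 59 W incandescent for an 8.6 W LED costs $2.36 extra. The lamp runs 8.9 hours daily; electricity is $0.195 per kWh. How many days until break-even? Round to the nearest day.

Power saved = 59 − 8.6 = 50.4 W
Daily energy saved = 50.4 W × 8.9 h = 448.6 Wh = 0.44856 kWh
Daily savings = 0.44856 × $0.195 = $0.0875
Payback = $2.36 / $0.0875 per day = 26.98 days

27 days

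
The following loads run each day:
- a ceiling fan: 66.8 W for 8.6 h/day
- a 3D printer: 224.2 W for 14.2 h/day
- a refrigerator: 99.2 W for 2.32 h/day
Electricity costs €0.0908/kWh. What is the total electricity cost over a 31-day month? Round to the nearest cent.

ceiling fan: 66.8 W × 8.6 h × 31 d = 17,809 Wh = 17.81 kWh
3D printer: 224.2 W × 14.2 h × 31 d = 98,693 Wh = 98.69 kWh
refrigerator: 99.2 W × 2.32 h × 31 d = 7,134 Wh = 7.134 kWh
Total energy = 17.81 + 98.69 + 7.134 = 123.6 kWh
Cost = 123.6 kWh × €0.0908 = €11.23

€11.23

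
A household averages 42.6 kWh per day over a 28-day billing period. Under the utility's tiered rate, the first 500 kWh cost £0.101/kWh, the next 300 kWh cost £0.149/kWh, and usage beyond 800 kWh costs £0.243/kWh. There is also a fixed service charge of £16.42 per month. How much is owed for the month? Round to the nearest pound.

£207

Usage = 42.6 kWh/day × 28 days = 1192.8 kWh
First 500 kWh × £0.101 = £50.50
Next 300 kWh × £0.149 = £44.70
Remaining 392.8 kWh × £0.243 = £95.45
Energy charge = £190.65; + service £16.42 = £207.07 ≈ £207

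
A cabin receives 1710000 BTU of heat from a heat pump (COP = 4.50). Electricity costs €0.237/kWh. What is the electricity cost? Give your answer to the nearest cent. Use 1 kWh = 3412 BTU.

€26.40

Heat delivered = 1,710,000 BTU / 3412 = 501.2 kWh
Electrical input = 501.2 kWh / 4.50 = 111.4 kWh
Cost = 111.4 × €0.237/kWh = €26.40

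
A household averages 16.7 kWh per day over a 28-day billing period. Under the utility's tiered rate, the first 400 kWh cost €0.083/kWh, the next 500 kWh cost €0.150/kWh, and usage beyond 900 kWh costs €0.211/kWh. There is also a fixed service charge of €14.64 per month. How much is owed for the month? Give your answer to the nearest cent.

Usage = 16.7 kWh/day × 28 days = 467.6 kWh
First 400 kWh × €0.083 = €33.20
Next 67.6 kWh × €0.150 = €10.14
Remaining tier: 0 kWh (not reached)
Energy charge = €43.34; + service €14.64 = €57.98

€57.98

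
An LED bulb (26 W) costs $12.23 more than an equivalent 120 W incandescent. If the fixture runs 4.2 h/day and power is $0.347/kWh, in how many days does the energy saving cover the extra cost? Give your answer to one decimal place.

Power saved = 120 − 26 = 94 W
Daily energy saved = 94 W × 4.2 h = 394.8 Wh = 0.3948 kWh
Daily savings = 0.3948 × $0.347 = $0.1370
Payback = $12.23 / $0.1370 per day = 89.27 days

89.3 days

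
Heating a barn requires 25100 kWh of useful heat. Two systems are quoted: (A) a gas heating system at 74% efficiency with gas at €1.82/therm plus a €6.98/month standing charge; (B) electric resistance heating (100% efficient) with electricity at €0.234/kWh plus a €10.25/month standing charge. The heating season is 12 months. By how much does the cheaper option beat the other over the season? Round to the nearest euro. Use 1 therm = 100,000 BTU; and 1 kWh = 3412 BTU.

€3806

Heat load = 25100 kWh × 3412 = 85,641,200 BTU
Gas: input = 85,641,200 / 0.74 = 115,731,351 BTU = 1,157 therm → 1,157 × €1.82 = €2,106.31; + 12 × €6.98 standing = €2,190.07
Electric: 85,641,200 BTU / 3412 = 25,100 kWh → × €0.234 = €5,873.40; + 12 × €10.25 standing = €5,996.40
Difference = |€2,190.07 − €5,996.40| = €3,806.33 ≈ €3806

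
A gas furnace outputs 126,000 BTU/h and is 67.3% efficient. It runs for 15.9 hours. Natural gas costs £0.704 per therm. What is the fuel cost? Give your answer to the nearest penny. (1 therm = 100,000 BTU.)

£20.96

Heat delivered = 126,000 BTU/h × 15.9 h = 2,003,400 BTU
Gas input = 2,003,400 / 0.673 = 2,976,820 BTU
= 2,976,820 / 100,000 = 29.77 therm
Cost = 29.77 × £0.704/therm = £20.96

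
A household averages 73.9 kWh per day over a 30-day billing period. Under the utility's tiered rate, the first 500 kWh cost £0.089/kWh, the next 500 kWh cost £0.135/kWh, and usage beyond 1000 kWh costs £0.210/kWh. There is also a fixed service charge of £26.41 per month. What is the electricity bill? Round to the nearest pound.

Usage = 73.9 kWh/day × 30 days = 2217 kWh
First 500 kWh × £0.089 = £44.50
Next 500 kWh × £0.135 = £67.50
Remaining 1217 kWh × £0.210 = £255.57
Energy charge = £367.57; + service £26.41 = £393.98 ≈ £394

£394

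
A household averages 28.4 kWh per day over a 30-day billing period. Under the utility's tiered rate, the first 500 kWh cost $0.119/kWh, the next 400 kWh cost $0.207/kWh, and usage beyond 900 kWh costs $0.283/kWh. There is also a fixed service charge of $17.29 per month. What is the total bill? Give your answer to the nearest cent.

$149.65

Usage = 28.4 kWh/day × 30 days = 852 kWh
First 500 kWh × $0.119 = $59.50
Next 352 kWh × $0.207 = $72.86
Remaining tier: 0 kWh (not reached)
Energy charge = $132.36; + service $17.29 = $149.65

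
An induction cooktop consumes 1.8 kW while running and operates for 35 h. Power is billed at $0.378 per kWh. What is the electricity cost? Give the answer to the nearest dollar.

$24

Energy = 1800 W × 35 h = 63,000 Wh = 63 kWh
Cost = 63 kWh × $0.378/kWh = $23.81 ≈ $24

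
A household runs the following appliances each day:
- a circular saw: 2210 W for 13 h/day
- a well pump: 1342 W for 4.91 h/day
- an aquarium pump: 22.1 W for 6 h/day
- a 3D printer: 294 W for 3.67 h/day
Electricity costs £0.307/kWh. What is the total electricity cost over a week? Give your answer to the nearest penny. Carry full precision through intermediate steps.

£78.50

circular saw: 2210 W × 13 h × 7 d = 201,110 Wh = 201.1 kWh
well pump: 1342 W × 4.91 h × 7 d = 46,125 Wh = 46.12 kWh
aquarium pump: 22.1 W × 6 h × 7 d = 928 Wh = 0.9282 kWh
3D printer: 294 W × 3.67 h × 7 d = 7,553 Wh = 7.553 kWh
Total energy = 201.1 + 46.12 + 0.9282 + 7.553 = 255.7 kWh
Cost = 255.7 kWh × £0.307 = £78.50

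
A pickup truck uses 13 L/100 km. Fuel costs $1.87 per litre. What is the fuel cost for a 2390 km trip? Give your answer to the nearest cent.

Fuel = 13 L/100 km × 2390 km / 100 = 310.7 L
Cost = 310.7 L × $1.87/L = $581.01

$581.01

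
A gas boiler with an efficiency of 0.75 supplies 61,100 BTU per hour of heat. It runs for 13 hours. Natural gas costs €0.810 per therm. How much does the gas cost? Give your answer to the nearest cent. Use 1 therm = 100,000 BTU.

Heat delivered = 61,100 BTU/h × 13 h = 794,300 BTU
Gas input = 794,300 / 0.75 = 1,059,067 BTU
= 1,059,067 / 100,000 = 10.59 therm
Cost = 10.59 × €0.810/therm = €8.58

€8.58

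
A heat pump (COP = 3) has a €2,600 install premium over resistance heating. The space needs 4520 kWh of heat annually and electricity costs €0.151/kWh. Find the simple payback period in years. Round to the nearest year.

Resistance: 4520 kWh × €0.151 = €682.52/yr
Heat pump: 4520 / 3 = 1507 kWh in → × €0.151 = €227.51/yr
Annual savings = €455.01
Payback = €2,600 / €455.01 = 5.71 years

6 years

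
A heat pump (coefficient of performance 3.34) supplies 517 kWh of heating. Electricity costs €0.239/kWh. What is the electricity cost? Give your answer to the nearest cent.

€36.99

Electrical input = 517 kWh / 3.34 = 154.8 kWh
Cost = 154.8 × €0.239/kWh = €36.99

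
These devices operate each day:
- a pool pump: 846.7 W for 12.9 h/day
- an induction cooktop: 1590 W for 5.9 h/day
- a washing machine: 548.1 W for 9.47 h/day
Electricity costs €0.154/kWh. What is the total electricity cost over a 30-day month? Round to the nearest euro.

pool pump: 846.7 W × 12.9 h × 30 d = 327,673 Wh = 327.7 kWh
induction cooktop: 1590 W × 5.9 h × 30 d = 281,430 Wh = 281.4 kWh
washing machine: 548.1 W × 9.47 h × 30 d = 155,715 Wh = 155.7 kWh
Total energy = 327.7 + 281.4 + 155.7 = 764.8 kWh
Cost = 764.8 kWh × €0.154 = €117.78 ≈ €118

€118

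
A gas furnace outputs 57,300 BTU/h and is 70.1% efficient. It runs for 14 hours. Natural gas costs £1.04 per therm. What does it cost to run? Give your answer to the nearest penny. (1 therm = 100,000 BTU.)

Heat delivered = 57,300 BTU/h × 14 h = 802,200 BTU
Gas input = 802,200 / 0.701 = 1,144,365 BTU
= 1,144,365 / 100,000 = 11.44 therm
Cost = 11.44 × £1.04/therm = £11.90

£11.90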